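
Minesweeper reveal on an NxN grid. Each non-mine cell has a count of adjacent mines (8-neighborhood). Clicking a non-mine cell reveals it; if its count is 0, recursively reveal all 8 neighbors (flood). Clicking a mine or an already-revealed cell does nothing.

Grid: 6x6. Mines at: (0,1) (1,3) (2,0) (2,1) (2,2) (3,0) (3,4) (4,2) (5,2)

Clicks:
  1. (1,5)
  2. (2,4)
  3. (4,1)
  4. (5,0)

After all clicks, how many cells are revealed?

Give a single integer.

Answer: 10

Derivation:
Click 1 (1,5) count=0: revealed 6 new [(0,4) (0,5) (1,4) (1,5) (2,4) (2,5)] -> total=6
Click 2 (2,4) count=2: revealed 0 new [(none)] -> total=6
Click 3 (4,1) count=3: revealed 1 new [(4,1)] -> total=7
Click 4 (5,0) count=0: revealed 3 new [(4,0) (5,0) (5,1)] -> total=10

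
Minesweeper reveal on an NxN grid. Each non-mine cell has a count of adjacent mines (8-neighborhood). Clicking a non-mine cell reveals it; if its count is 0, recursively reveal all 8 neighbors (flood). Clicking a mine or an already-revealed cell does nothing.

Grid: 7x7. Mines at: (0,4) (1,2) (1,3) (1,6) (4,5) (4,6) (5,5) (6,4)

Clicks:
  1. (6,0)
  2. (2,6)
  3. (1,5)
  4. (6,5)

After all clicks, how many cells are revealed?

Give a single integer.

Click 1 (6,0) count=0: revealed 28 new [(0,0) (0,1) (1,0) (1,1) (2,0) (2,1) (2,2) (2,3) (2,4) (3,0) (3,1) (3,2) (3,3) (3,4) (4,0) (4,1) (4,2) (4,3) (4,4) (5,0) (5,1) (5,2) (5,3) (5,4) (6,0) (6,1) (6,2) (6,3)] -> total=28
Click 2 (2,6) count=1: revealed 1 new [(2,6)] -> total=29
Click 3 (1,5) count=2: revealed 1 new [(1,5)] -> total=30
Click 4 (6,5) count=2: revealed 1 new [(6,5)] -> total=31

Answer: 31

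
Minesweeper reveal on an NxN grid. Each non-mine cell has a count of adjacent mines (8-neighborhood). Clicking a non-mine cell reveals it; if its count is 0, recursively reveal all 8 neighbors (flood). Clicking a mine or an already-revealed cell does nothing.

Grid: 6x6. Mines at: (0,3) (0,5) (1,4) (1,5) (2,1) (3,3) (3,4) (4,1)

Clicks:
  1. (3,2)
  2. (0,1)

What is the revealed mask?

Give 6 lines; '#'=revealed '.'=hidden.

Click 1 (3,2) count=3: revealed 1 new [(3,2)] -> total=1
Click 2 (0,1) count=0: revealed 6 new [(0,0) (0,1) (0,2) (1,0) (1,1) (1,2)] -> total=7

Answer: ###...
###...
......
..#...
......
......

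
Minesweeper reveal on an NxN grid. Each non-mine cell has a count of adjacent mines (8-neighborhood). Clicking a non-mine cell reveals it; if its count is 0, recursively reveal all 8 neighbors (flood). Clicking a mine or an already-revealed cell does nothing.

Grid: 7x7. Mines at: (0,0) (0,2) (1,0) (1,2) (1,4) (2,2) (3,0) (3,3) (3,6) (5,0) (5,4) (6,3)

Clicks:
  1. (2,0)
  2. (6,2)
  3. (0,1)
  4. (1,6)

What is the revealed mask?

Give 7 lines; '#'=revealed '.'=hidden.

Answer: .#...##
.....##
#....##
.......
.......
.......
..#....

Derivation:
Click 1 (2,0) count=2: revealed 1 new [(2,0)] -> total=1
Click 2 (6,2) count=1: revealed 1 new [(6,2)] -> total=2
Click 3 (0,1) count=4: revealed 1 new [(0,1)] -> total=3
Click 4 (1,6) count=0: revealed 6 new [(0,5) (0,6) (1,5) (1,6) (2,5) (2,6)] -> total=9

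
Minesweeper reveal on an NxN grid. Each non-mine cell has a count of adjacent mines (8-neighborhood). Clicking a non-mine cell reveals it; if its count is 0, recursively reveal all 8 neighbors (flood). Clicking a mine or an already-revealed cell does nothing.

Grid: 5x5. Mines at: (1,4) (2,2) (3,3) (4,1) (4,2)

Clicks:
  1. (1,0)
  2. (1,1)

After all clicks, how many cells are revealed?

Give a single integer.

Click 1 (1,0) count=0: revealed 12 new [(0,0) (0,1) (0,2) (0,3) (1,0) (1,1) (1,2) (1,3) (2,0) (2,1) (3,0) (3,1)] -> total=12
Click 2 (1,1) count=1: revealed 0 new [(none)] -> total=12

Answer: 12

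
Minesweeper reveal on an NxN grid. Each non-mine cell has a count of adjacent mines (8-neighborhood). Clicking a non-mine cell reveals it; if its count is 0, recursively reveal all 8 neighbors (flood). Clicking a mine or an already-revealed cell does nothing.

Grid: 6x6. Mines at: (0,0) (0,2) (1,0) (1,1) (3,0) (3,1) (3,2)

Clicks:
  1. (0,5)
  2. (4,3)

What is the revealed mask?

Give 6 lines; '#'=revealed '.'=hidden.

Answer: ...###
...###
...###
...###
######
######

Derivation:
Click 1 (0,5) count=0: revealed 24 new [(0,3) (0,4) (0,5) (1,3) (1,4) (1,5) (2,3) (2,4) (2,5) (3,3) (3,4) (3,5) (4,0) (4,1) (4,2) (4,3) (4,4) (4,5) (5,0) (5,1) (5,2) (5,3) (5,4) (5,5)] -> total=24
Click 2 (4,3) count=1: revealed 0 new [(none)] -> total=24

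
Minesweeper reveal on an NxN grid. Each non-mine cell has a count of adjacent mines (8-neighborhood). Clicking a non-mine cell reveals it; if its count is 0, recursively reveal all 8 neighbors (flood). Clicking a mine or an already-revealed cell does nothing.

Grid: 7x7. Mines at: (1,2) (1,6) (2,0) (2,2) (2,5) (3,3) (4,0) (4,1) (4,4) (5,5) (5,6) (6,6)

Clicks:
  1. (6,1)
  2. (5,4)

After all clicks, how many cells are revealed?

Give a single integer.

Answer: 10

Derivation:
Click 1 (6,1) count=0: revealed 10 new [(5,0) (5,1) (5,2) (5,3) (5,4) (6,0) (6,1) (6,2) (6,3) (6,4)] -> total=10
Click 2 (5,4) count=2: revealed 0 new [(none)] -> total=10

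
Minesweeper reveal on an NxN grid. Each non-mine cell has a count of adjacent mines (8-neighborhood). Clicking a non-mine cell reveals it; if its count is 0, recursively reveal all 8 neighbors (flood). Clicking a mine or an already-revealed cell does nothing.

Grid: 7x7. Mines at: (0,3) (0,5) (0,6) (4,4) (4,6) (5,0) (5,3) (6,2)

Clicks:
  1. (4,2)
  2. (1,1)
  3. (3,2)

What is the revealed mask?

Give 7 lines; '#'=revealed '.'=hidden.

Click 1 (4,2) count=1: revealed 1 new [(4,2)] -> total=1
Click 2 (1,1) count=0: revealed 27 new [(0,0) (0,1) (0,2) (1,0) (1,1) (1,2) (1,3) (1,4) (1,5) (1,6) (2,0) (2,1) (2,2) (2,3) (2,4) (2,5) (2,6) (3,0) (3,1) (3,2) (3,3) (3,4) (3,5) (3,6) (4,0) (4,1) (4,3)] -> total=28
Click 3 (3,2) count=0: revealed 0 new [(none)] -> total=28

Answer: ###....
#######
#######
#######
####...
.......
.......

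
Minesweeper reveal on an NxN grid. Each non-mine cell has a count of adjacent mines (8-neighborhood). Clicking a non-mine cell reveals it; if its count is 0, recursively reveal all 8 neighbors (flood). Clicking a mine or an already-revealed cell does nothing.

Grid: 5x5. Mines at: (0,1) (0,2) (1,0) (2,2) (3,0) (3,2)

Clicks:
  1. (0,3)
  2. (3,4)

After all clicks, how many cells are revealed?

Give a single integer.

Click 1 (0,3) count=1: revealed 1 new [(0,3)] -> total=1
Click 2 (3,4) count=0: revealed 9 new [(0,4) (1,3) (1,4) (2,3) (2,4) (3,3) (3,4) (4,3) (4,4)] -> total=10

Answer: 10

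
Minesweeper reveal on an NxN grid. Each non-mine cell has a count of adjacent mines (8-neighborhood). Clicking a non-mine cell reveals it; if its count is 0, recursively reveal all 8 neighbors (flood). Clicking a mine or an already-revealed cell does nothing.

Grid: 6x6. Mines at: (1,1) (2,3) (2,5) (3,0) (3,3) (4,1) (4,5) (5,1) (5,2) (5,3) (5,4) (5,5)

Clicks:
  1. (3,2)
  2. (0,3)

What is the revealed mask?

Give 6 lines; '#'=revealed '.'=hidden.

Answer: ..####
..####
......
..#...
......
......

Derivation:
Click 1 (3,2) count=3: revealed 1 new [(3,2)] -> total=1
Click 2 (0,3) count=0: revealed 8 new [(0,2) (0,3) (0,4) (0,5) (1,2) (1,3) (1,4) (1,5)] -> total=9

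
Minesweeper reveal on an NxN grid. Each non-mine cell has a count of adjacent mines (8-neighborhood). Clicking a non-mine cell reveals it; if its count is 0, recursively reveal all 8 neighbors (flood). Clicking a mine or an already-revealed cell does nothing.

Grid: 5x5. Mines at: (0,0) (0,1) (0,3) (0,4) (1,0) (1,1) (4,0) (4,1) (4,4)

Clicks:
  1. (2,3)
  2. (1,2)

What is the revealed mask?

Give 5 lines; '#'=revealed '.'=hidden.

Answer: .....
..###
..###
..###
.....

Derivation:
Click 1 (2,3) count=0: revealed 9 new [(1,2) (1,3) (1,4) (2,2) (2,3) (2,4) (3,2) (3,3) (3,4)] -> total=9
Click 2 (1,2) count=3: revealed 0 new [(none)] -> total=9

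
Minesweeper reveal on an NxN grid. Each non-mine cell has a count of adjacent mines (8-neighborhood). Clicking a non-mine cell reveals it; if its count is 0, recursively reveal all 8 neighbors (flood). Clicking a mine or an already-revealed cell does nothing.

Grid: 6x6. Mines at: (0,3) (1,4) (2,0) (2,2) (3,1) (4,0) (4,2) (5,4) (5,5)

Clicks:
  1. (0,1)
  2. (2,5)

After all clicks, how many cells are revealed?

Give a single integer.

Click 1 (0,1) count=0: revealed 6 new [(0,0) (0,1) (0,2) (1,0) (1,1) (1,2)] -> total=6
Click 2 (2,5) count=1: revealed 1 new [(2,5)] -> total=7

Answer: 7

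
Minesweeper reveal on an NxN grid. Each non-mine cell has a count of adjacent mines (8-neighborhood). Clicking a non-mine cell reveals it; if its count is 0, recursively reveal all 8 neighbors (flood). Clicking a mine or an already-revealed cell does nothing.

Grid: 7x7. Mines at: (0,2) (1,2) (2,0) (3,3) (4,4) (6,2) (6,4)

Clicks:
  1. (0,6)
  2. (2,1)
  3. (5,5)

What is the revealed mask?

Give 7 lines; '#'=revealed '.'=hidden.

Answer: ...####
...####
.#.####
....###
.....##
.....##
.....##

Derivation:
Click 1 (0,6) count=0: revealed 21 new [(0,3) (0,4) (0,5) (0,6) (1,3) (1,4) (1,5) (1,6) (2,3) (2,4) (2,5) (2,6) (3,4) (3,5) (3,6) (4,5) (4,6) (5,5) (5,6) (6,5) (6,6)] -> total=21
Click 2 (2,1) count=2: revealed 1 new [(2,1)] -> total=22
Click 3 (5,5) count=2: revealed 0 new [(none)] -> total=22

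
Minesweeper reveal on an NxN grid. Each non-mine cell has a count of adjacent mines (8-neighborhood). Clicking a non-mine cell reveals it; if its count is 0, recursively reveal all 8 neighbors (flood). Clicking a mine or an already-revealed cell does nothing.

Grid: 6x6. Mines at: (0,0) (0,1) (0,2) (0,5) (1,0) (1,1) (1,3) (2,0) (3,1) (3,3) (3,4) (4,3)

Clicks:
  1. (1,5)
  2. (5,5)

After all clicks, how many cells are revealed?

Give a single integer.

Click 1 (1,5) count=1: revealed 1 new [(1,5)] -> total=1
Click 2 (5,5) count=0: revealed 4 new [(4,4) (4,5) (5,4) (5,5)] -> total=5

Answer: 5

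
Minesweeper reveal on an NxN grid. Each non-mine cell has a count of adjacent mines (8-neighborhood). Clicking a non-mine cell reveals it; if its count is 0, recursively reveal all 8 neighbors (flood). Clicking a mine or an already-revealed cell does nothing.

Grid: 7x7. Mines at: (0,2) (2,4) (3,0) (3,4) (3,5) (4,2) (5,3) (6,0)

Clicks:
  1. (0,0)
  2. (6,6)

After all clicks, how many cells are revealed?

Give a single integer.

Click 1 (0,0) count=0: revealed 6 new [(0,0) (0,1) (1,0) (1,1) (2,0) (2,1)] -> total=6
Click 2 (6,6) count=0: revealed 9 new [(4,4) (4,5) (4,6) (5,4) (5,5) (5,6) (6,4) (6,5) (6,6)] -> total=15

Answer: 15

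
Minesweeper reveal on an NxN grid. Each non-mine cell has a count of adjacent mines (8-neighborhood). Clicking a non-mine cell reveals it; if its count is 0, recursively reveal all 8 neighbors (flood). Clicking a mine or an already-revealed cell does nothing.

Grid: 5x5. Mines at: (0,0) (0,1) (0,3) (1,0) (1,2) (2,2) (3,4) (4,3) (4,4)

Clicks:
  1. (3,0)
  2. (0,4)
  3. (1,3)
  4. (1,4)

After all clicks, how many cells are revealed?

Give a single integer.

Answer: 11

Derivation:
Click 1 (3,0) count=0: revealed 8 new [(2,0) (2,1) (3,0) (3,1) (3,2) (4,0) (4,1) (4,2)] -> total=8
Click 2 (0,4) count=1: revealed 1 new [(0,4)] -> total=9
Click 3 (1,3) count=3: revealed 1 new [(1,3)] -> total=10
Click 4 (1,4) count=1: revealed 1 new [(1,4)] -> total=11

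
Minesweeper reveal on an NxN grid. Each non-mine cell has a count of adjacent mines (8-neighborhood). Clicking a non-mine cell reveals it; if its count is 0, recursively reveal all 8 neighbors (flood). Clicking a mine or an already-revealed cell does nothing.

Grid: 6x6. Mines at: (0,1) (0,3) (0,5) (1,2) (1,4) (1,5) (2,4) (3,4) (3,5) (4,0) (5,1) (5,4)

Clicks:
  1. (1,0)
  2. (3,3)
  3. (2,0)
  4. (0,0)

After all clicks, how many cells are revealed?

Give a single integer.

Click 1 (1,0) count=1: revealed 1 new [(1,0)] -> total=1
Click 2 (3,3) count=2: revealed 1 new [(3,3)] -> total=2
Click 3 (2,0) count=0: revealed 5 new [(1,1) (2,0) (2,1) (3,0) (3,1)] -> total=7
Click 4 (0,0) count=1: revealed 1 new [(0,0)] -> total=8

Answer: 8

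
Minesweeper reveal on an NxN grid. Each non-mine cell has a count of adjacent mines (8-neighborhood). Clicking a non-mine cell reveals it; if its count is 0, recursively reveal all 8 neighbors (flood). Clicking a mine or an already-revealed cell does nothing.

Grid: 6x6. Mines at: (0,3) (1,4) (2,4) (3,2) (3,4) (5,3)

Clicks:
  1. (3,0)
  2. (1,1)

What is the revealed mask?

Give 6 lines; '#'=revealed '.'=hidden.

Answer: ###...
###...
###...
##....
###...
###...

Derivation:
Click 1 (3,0) count=0: revealed 17 new [(0,0) (0,1) (0,2) (1,0) (1,1) (1,2) (2,0) (2,1) (2,2) (3,0) (3,1) (4,0) (4,1) (4,2) (5,0) (5,1) (5,2)] -> total=17
Click 2 (1,1) count=0: revealed 0 new [(none)] -> total=17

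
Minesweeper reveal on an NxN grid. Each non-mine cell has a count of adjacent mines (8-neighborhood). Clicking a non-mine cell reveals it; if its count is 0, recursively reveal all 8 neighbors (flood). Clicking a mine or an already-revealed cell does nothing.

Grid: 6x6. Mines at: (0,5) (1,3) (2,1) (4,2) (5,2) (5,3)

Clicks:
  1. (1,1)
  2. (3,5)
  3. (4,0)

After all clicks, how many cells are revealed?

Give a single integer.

Answer: 20

Derivation:
Click 1 (1,1) count=1: revealed 1 new [(1,1)] -> total=1
Click 2 (3,5) count=0: revealed 13 new [(1,4) (1,5) (2,3) (2,4) (2,5) (3,3) (3,4) (3,5) (4,3) (4,4) (4,5) (5,4) (5,5)] -> total=14
Click 3 (4,0) count=0: revealed 6 new [(3,0) (3,1) (4,0) (4,1) (5,0) (5,1)] -> total=20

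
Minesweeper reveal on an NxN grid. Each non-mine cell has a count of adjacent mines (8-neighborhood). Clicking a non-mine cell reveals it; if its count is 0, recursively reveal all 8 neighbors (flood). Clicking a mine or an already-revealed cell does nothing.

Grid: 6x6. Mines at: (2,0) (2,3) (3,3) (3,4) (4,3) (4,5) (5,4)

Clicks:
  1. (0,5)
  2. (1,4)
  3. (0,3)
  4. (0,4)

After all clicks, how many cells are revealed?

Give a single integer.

Answer: 14

Derivation:
Click 1 (0,5) count=0: revealed 14 new [(0,0) (0,1) (0,2) (0,3) (0,4) (0,5) (1,0) (1,1) (1,2) (1,3) (1,4) (1,5) (2,4) (2,5)] -> total=14
Click 2 (1,4) count=1: revealed 0 new [(none)] -> total=14
Click 3 (0,3) count=0: revealed 0 new [(none)] -> total=14
Click 4 (0,4) count=0: revealed 0 new [(none)] -> total=14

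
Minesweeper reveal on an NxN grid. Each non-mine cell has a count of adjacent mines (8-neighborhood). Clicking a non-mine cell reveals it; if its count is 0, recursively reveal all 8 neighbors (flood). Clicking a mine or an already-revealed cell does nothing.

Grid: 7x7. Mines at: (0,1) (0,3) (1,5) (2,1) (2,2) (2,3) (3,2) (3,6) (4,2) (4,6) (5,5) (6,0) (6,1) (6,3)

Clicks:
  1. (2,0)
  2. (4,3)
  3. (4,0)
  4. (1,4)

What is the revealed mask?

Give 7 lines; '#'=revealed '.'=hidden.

Click 1 (2,0) count=1: revealed 1 new [(2,0)] -> total=1
Click 2 (4,3) count=2: revealed 1 new [(4,3)] -> total=2
Click 3 (4,0) count=0: revealed 6 new [(3,0) (3,1) (4,0) (4,1) (5,0) (5,1)] -> total=8
Click 4 (1,4) count=3: revealed 1 new [(1,4)] -> total=9

Answer: .......
....#..
#......
##.....
##.#...
##.....
.......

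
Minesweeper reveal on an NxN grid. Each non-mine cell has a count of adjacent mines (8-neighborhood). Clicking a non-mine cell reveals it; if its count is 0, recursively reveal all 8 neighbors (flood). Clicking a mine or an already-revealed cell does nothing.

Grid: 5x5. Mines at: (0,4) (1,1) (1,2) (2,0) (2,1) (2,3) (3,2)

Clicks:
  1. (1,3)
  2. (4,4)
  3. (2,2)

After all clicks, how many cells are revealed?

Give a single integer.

Answer: 6

Derivation:
Click 1 (1,3) count=3: revealed 1 new [(1,3)] -> total=1
Click 2 (4,4) count=0: revealed 4 new [(3,3) (3,4) (4,3) (4,4)] -> total=5
Click 3 (2,2) count=5: revealed 1 new [(2,2)] -> total=6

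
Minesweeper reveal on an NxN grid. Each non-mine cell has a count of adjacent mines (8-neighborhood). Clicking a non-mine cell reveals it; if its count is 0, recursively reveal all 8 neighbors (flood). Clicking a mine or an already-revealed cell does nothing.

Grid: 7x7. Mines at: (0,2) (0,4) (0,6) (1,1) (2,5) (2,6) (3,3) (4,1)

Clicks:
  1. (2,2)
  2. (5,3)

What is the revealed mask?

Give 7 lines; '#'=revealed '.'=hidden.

Answer: .......
.......
..#....
....###
..#####
#######
#######

Derivation:
Click 1 (2,2) count=2: revealed 1 new [(2,2)] -> total=1
Click 2 (5,3) count=0: revealed 22 new [(3,4) (3,5) (3,6) (4,2) (4,3) (4,4) (4,5) (4,6) (5,0) (5,1) (5,2) (5,3) (5,4) (5,5) (5,6) (6,0) (6,1) (6,2) (6,3) (6,4) (6,5) (6,6)] -> total=23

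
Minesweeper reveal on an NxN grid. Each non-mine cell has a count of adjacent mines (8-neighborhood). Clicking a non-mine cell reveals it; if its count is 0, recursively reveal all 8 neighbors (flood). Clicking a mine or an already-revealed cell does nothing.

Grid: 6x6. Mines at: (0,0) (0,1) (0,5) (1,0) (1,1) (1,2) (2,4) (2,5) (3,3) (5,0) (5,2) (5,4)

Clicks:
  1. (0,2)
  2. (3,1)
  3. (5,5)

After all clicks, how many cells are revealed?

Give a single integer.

Click 1 (0,2) count=3: revealed 1 new [(0,2)] -> total=1
Click 2 (3,1) count=0: revealed 9 new [(2,0) (2,1) (2,2) (3,0) (3,1) (3,2) (4,0) (4,1) (4,2)] -> total=10
Click 3 (5,5) count=1: revealed 1 new [(5,5)] -> total=11

Answer: 11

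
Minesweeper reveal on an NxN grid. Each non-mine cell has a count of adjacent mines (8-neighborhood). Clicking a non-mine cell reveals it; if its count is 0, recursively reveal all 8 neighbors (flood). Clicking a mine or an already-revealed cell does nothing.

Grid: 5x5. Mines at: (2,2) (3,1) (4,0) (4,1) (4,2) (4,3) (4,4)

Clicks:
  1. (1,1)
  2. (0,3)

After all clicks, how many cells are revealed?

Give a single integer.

Answer: 16

Derivation:
Click 1 (1,1) count=1: revealed 1 new [(1,1)] -> total=1
Click 2 (0,3) count=0: revealed 15 new [(0,0) (0,1) (0,2) (0,3) (0,4) (1,0) (1,2) (1,3) (1,4) (2,0) (2,1) (2,3) (2,4) (3,3) (3,4)] -> total=16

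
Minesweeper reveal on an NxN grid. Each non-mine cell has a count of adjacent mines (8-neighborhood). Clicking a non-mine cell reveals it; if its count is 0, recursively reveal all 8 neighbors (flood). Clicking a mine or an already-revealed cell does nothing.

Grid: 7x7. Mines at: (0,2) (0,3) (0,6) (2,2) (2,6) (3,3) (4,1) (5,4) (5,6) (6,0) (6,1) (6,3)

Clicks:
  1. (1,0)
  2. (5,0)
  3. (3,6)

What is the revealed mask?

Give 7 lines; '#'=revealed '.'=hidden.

Click 1 (1,0) count=0: revealed 8 new [(0,0) (0,1) (1,0) (1,1) (2,0) (2,1) (3,0) (3,1)] -> total=8
Click 2 (5,0) count=3: revealed 1 new [(5,0)] -> total=9
Click 3 (3,6) count=1: revealed 1 new [(3,6)] -> total=10

Answer: ##.....
##.....
##.....
##....#
.......
#......
.......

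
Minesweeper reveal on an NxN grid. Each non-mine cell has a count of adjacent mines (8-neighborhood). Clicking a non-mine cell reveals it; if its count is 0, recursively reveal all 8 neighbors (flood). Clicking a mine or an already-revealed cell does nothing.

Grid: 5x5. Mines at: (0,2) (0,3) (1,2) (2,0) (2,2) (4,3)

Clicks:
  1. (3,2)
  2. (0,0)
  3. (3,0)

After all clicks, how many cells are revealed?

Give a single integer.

Click 1 (3,2) count=2: revealed 1 new [(3,2)] -> total=1
Click 2 (0,0) count=0: revealed 4 new [(0,0) (0,1) (1,0) (1,1)] -> total=5
Click 3 (3,0) count=1: revealed 1 new [(3,0)] -> total=6

Answer: 6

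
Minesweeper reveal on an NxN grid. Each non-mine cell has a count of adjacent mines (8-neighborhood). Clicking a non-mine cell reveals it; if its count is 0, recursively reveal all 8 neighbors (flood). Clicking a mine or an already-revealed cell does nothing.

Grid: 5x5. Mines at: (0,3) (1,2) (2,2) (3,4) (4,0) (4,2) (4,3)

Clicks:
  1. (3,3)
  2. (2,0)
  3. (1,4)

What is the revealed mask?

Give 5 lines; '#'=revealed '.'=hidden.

Click 1 (3,3) count=4: revealed 1 new [(3,3)] -> total=1
Click 2 (2,0) count=0: revealed 8 new [(0,0) (0,1) (1,0) (1,1) (2,0) (2,1) (3,0) (3,1)] -> total=9
Click 3 (1,4) count=1: revealed 1 new [(1,4)] -> total=10

Answer: ##...
##..#
##...
##.#.
.....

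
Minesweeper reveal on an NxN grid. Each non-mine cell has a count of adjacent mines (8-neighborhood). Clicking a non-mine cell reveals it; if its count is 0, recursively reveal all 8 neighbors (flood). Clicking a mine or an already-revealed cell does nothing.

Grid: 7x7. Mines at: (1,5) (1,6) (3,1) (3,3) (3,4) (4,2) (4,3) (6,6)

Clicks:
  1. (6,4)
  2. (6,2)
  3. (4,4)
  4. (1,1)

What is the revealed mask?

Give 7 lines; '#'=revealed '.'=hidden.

Answer: #####..
#####..
#####..
.......
##..#..
######.
######.

Derivation:
Click 1 (6,4) count=0: revealed 14 new [(4,0) (4,1) (5,0) (5,1) (5,2) (5,3) (5,4) (5,5) (6,0) (6,1) (6,2) (6,3) (6,4) (6,5)] -> total=14
Click 2 (6,2) count=0: revealed 0 new [(none)] -> total=14
Click 3 (4,4) count=3: revealed 1 new [(4,4)] -> total=15
Click 4 (1,1) count=0: revealed 15 new [(0,0) (0,1) (0,2) (0,3) (0,4) (1,0) (1,1) (1,2) (1,3) (1,4) (2,0) (2,1) (2,2) (2,3) (2,4)] -> total=30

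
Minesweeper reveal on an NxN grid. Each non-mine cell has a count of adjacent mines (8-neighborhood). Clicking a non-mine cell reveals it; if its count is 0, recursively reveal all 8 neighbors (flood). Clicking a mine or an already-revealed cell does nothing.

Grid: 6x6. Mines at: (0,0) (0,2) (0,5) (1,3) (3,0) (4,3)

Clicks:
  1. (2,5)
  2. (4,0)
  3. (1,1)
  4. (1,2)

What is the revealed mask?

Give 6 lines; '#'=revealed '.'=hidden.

Answer: ......
.##.##
....##
....##
#...##
....##

Derivation:
Click 1 (2,5) count=0: revealed 10 new [(1,4) (1,5) (2,4) (2,5) (3,4) (3,5) (4,4) (4,5) (5,4) (5,5)] -> total=10
Click 2 (4,0) count=1: revealed 1 new [(4,0)] -> total=11
Click 3 (1,1) count=2: revealed 1 new [(1,1)] -> total=12
Click 4 (1,2) count=2: revealed 1 new [(1,2)] -> total=13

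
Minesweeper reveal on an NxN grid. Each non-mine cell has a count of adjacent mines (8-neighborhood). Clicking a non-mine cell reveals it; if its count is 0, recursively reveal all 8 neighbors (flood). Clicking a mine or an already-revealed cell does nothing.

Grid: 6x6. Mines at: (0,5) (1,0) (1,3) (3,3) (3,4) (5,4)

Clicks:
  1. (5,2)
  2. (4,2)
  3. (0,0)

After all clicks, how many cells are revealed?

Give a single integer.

Click 1 (5,2) count=0: revealed 14 new [(2,0) (2,1) (2,2) (3,0) (3,1) (3,2) (4,0) (4,1) (4,2) (4,3) (5,0) (5,1) (5,2) (5,3)] -> total=14
Click 2 (4,2) count=1: revealed 0 new [(none)] -> total=14
Click 3 (0,0) count=1: revealed 1 new [(0,0)] -> total=15

Answer: 15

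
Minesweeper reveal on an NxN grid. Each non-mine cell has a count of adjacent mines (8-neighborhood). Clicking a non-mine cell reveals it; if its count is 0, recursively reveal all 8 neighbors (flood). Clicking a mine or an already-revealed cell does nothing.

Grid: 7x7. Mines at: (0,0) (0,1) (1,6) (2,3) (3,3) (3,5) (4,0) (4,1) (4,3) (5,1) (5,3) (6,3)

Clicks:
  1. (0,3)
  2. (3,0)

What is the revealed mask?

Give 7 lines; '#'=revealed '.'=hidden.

Click 1 (0,3) count=0: revealed 8 new [(0,2) (0,3) (0,4) (0,5) (1,2) (1,3) (1,4) (1,5)] -> total=8
Click 2 (3,0) count=2: revealed 1 new [(3,0)] -> total=9

Answer: ..####.
..####.
.......
#......
.......
.......
.......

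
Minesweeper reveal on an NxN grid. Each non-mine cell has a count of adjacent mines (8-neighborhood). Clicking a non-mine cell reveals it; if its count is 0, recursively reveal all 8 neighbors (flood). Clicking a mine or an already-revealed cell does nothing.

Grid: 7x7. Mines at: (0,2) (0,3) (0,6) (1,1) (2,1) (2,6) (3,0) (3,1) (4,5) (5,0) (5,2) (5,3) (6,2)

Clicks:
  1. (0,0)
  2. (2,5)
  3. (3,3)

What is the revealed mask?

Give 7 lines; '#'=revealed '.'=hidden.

Click 1 (0,0) count=1: revealed 1 new [(0,0)] -> total=1
Click 2 (2,5) count=1: revealed 1 new [(2,5)] -> total=2
Click 3 (3,3) count=0: revealed 14 new [(1,2) (1,3) (1,4) (1,5) (2,2) (2,3) (2,4) (3,2) (3,3) (3,4) (3,5) (4,2) (4,3) (4,4)] -> total=16

Answer: #......
..####.
..####.
..####.
..###..
.......
.......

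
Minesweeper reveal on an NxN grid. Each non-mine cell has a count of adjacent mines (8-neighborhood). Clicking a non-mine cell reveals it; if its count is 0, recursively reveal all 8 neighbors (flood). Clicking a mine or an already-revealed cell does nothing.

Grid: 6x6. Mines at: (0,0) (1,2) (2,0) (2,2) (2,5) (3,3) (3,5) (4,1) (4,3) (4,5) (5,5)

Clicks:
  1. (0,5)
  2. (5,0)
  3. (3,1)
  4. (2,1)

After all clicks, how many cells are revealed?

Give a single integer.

Answer: 9

Derivation:
Click 1 (0,5) count=0: revealed 6 new [(0,3) (0,4) (0,5) (1,3) (1,4) (1,5)] -> total=6
Click 2 (5,0) count=1: revealed 1 new [(5,0)] -> total=7
Click 3 (3,1) count=3: revealed 1 new [(3,1)] -> total=8
Click 4 (2,1) count=3: revealed 1 new [(2,1)] -> total=9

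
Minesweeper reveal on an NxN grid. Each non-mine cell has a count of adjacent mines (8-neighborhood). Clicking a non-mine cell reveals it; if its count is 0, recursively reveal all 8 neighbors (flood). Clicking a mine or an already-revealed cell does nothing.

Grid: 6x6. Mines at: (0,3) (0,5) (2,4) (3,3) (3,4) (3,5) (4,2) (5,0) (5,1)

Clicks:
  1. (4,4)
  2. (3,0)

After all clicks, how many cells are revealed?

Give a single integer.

Answer: 15

Derivation:
Click 1 (4,4) count=3: revealed 1 new [(4,4)] -> total=1
Click 2 (3,0) count=0: revealed 14 new [(0,0) (0,1) (0,2) (1,0) (1,1) (1,2) (2,0) (2,1) (2,2) (3,0) (3,1) (3,2) (4,0) (4,1)] -> total=15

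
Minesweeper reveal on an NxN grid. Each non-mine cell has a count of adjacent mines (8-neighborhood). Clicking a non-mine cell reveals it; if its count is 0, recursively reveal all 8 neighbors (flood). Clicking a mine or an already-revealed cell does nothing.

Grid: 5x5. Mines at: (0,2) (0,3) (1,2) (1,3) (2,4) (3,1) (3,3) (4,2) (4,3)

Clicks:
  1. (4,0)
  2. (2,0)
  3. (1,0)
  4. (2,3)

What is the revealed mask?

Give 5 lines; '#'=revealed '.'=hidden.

Answer: ##...
##...
##.#.
.....
#....

Derivation:
Click 1 (4,0) count=1: revealed 1 new [(4,0)] -> total=1
Click 2 (2,0) count=1: revealed 1 new [(2,0)] -> total=2
Click 3 (1,0) count=0: revealed 5 new [(0,0) (0,1) (1,0) (1,1) (2,1)] -> total=7
Click 4 (2,3) count=4: revealed 1 new [(2,3)] -> total=8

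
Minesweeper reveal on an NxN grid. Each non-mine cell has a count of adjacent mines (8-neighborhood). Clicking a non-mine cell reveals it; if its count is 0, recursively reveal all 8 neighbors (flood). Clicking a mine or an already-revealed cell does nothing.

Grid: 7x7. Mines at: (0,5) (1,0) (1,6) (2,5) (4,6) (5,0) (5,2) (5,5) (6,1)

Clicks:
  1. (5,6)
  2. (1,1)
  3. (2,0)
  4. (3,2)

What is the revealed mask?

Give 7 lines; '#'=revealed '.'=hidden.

Click 1 (5,6) count=2: revealed 1 new [(5,6)] -> total=1
Click 2 (1,1) count=1: revealed 1 new [(1,1)] -> total=2
Click 3 (2,0) count=1: revealed 1 new [(2,0)] -> total=3
Click 4 (3,2) count=0: revealed 21 new [(0,1) (0,2) (0,3) (0,4) (1,2) (1,3) (1,4) (2,1) (2,2) (2,3) (2,4) (3,0) (3,1) (3,2) (3,3) (3,4) (4,0) (4,1) (4,2) (4,3) (4,4)] -> total=24

Answer: .####..
.####..
#####..
#####..
#####..
......#
.......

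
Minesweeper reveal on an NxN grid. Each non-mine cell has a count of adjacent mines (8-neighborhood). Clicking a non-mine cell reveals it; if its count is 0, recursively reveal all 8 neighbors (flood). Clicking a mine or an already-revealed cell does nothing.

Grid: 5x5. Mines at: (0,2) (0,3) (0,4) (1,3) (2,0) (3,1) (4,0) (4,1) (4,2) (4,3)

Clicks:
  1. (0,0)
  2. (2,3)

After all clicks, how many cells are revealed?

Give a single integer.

Answer: 5

Derivation:
Click 1 (0,0) count=0: revealed 4 new [(0,0) (0,1) (1,0) (1,1)] -> total=4
Click 2 (2,3) count=1: revealed 1 new [(2,3)] -> total=5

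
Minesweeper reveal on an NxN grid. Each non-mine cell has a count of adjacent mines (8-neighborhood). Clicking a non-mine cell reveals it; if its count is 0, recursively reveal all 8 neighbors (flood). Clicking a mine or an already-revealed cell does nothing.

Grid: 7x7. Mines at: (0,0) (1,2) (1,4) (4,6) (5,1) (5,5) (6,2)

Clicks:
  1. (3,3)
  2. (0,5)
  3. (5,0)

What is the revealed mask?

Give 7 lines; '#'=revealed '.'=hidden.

Click 1 (3,3) count=0: revealed 23 new [(1,0) (1,1) (2,0) (2,1) (2,2) (2,3) (2,4) (2,5) (3,0) (3,1) (3,2) (3,3) (3,4) (3,5) (4,0) (4,1) (4,2) (4,3) (4,4) (4,5) (5,2) (5,3) (5,4)] -> total=23
Click 2 (0,5) count=1: revealed 1 new [(0,5)] -> total=24
Click 3 (5,0) count=1: revealed 1 new [(5,0)] -> total=25

Answer: .....#.
##.....
######.
######.
######.
#.###..
.......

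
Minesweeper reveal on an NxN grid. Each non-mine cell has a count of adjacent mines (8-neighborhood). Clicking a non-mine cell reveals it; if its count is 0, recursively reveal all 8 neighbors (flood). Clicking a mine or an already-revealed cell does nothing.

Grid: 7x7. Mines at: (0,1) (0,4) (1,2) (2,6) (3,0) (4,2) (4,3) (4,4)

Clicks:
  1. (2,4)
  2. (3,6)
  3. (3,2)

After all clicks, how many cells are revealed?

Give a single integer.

Click 1 (2,4) count=0: revealed 9 new [(1,3) (1,4) (1,5) (2,3) (2,4) (2,5) (3,3) (3,4) (3,5)] -> total=9
Click 2 (3,6) count=1: revealed 1 new [(3,6)] -> total=10
Click 3 (3,2) count=2: revealed 1 new [(3,2)] -> total=11

Answer: 11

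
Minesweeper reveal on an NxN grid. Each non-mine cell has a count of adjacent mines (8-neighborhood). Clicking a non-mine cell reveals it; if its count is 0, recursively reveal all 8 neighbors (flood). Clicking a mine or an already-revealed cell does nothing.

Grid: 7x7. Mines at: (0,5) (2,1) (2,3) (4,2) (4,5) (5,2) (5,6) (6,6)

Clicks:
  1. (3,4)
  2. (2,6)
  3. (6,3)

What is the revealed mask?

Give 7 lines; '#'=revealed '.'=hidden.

Answer: .......
....###
....###
....###
.......
.......
...#...

Derivation:
Click 1 (3,4) count=2: revealed 1 new [(3,4)] -> total=1
Click 2 (2,6) count=0: revealed 8 new [(1,4) (1,5) (1,6) (2,4) (2,5) (2,6) (3,5) (3,6)] -> total=9
Click 3 (6,3) count=1: revealed 1 new [(6,3)] -> total=10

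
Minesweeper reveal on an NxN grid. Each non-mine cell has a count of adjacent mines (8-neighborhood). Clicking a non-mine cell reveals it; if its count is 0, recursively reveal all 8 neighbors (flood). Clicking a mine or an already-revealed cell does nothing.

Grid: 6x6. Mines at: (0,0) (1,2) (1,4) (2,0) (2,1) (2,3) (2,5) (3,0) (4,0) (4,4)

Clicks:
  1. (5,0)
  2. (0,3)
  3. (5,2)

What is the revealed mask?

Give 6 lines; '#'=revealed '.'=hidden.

Click 1 (5,0) count=1: revealed 1 new [(5,0)] -> total=1
Click 2 (0,3) count=2: revealed 1 new [(0,3)] -> total=2
Click 3 (5,2) count=0: revealed 9 new [(3,1) (3,2) (3,3) (4,1) (4,2) (4,3) (5,1) (5,2) (5,3)] -> total=11

Answer: ...#..
......
......
.###..
.###..
####..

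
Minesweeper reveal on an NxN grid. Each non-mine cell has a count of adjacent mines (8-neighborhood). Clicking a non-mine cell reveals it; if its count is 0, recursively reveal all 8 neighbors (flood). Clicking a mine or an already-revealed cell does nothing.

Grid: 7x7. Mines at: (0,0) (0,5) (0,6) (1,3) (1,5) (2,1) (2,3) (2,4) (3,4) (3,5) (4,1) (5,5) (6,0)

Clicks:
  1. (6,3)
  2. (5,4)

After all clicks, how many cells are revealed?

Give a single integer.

Click 1 (6,3) count=0: revealed 11 new [(4,2) (4,3) (4,4) (5,1) (5,2) (5,3) (5,4) (6,1) (6,2) (6,3) (6,4)] -> total=11
Click 2 (5,4) count=1: revealed 0 new [(none)] -> total=11

Answer: 11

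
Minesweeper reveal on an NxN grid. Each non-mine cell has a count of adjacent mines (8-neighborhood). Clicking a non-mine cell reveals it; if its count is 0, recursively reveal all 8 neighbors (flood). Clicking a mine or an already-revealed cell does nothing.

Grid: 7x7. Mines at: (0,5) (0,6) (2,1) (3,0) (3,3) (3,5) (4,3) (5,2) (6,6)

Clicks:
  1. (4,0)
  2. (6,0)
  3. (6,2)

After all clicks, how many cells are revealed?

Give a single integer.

Answer: 7

Derivation:
Click 1 (4,0) count=1: revealed 1 new [(4,0)] -> total=1
Click 2 (6,0) count=0: revealed 5 new [(4,1) (5,0) (5,1) (6,0) (6,1)] -> total=6
Click 3 (6,2) count=1: revealed 1 new [(6,2)] -> total=7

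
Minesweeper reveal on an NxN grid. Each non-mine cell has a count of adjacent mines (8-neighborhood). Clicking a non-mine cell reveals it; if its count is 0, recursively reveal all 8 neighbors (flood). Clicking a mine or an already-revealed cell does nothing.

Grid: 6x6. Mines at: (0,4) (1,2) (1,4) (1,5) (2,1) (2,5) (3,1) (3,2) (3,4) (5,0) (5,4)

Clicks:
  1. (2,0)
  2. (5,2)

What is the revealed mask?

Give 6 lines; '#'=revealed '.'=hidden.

Click 1 (2,0) count=2: revealed 1 new [(2,0)] -> total=1
Click 2 (5,2) count=0: revealed 6 new [(4,1) (4,2) (4,3) (5,1) (5,2) (5,3)] -> total=7

Answer: ......
......
#.....
......
.###..
.###..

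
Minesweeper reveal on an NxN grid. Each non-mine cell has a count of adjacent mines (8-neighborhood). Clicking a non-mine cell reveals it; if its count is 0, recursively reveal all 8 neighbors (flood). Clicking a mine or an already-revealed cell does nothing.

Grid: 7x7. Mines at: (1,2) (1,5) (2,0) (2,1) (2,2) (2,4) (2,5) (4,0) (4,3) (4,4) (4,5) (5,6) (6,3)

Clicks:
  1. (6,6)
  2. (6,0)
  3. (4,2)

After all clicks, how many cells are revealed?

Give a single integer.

Answer: 8

Derivation:
Click 1 (6,6) count=1: revealed 1 new [(6,6)] -> total=1
Click 2 (6,0) count=0: revealed 6 new [(5,0) (5,1) (5,2) (6,0) (6,1) (6,2)] -> total=7
Click 3 (4,2) count=1: revealed 1 new [(4,2)] -> total=8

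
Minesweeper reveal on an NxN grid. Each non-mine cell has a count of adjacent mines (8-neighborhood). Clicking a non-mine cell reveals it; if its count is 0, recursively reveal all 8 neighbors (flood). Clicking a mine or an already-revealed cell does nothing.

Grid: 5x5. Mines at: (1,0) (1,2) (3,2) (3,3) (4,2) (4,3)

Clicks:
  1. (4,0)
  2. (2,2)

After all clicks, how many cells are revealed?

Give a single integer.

Answer: 7

Derivation:
Click 1 (4,0) count=0: revealed 6 new [(2,0) (2,1) (3,0) (3,1) (4,0) (4,1)] -> total=6
Click 2 (2,2) count=3: revealed 1 new [(2,2)] -> total=7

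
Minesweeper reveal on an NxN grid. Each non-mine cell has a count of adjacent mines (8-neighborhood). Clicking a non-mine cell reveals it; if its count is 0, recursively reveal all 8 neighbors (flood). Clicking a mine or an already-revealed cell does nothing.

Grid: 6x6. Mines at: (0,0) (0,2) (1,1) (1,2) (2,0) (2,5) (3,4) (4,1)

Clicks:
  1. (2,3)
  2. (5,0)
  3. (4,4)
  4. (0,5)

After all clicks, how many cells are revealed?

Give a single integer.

Answer: 9

Derivation:
Click 1 (2,3) count=2: revealed 1 new [(2,3)] -> total=1
Click 2 (5,0) count=1: revealed 1 new [(5,0)] -> total=2
Click 3 (4,4) count=1: revealed 1 new [(4,4)] -> total=3
Click 4 (0,5) count=0: revealed 6 new [(0,3) (0,4) (0,5) (1,3) (1,4) (1,5)] -> total=9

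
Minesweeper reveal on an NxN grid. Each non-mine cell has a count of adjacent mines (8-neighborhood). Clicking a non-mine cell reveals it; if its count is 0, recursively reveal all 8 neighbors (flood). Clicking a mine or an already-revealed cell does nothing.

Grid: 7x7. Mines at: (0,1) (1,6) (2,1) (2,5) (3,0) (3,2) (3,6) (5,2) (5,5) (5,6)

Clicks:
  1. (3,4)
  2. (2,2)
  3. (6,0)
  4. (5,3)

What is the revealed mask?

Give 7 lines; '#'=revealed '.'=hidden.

Click 1 (3,4) count=1: revealed 1 new [(3,4)] -> total=1
Click 2 (2,2) count=2: revealed 1 new [(2,2)] -> total=2
Click 3 (6,0) count=0: revealed 6 new [(4,0) (4,1) (5,0) (5,1) (6,0) (6,1)] -> total=8
Click 4 (5,3) count=1: revealed 1 new [(5,3)] -> total=9

Answer: .......
.......
..#....
....#..
##.....
##.#...
##.....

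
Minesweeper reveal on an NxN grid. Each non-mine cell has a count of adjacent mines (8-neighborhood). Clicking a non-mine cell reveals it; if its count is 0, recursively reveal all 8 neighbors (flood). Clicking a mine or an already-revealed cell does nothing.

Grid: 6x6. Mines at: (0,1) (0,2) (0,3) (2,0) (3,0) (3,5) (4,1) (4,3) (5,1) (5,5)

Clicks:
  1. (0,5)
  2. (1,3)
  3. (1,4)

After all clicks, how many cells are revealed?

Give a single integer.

Click 1 (0,5) count=0: revealed 6 new [(0,4) (0,5) (1,4) (1,5) (2,4) (2,5)] -> total=6
Click 2 (1,3) count=2: revealed 1 new [(1,3)] -> total=7
Click 3 (1,4) count=1: revealed 0 new [(none)] -> total=7

Answer: 7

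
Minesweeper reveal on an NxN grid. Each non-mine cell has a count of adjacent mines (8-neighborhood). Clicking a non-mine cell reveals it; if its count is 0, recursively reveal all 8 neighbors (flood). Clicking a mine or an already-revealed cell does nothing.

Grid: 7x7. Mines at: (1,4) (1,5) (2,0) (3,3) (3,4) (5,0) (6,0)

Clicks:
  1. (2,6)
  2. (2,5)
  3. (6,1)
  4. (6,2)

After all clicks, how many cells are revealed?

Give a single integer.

Click 1 (2,6) count=1: revealed 1 new [(2,6)] -> total=1
Click 2 (2,5) count=3: revealed 1 new [(2,5)] -> total=2
Click 3 (6,1) count=2: revealed 1 new [(6,1)] -> total=3
Click 4 (6,2) count=0: revealed 19 new [(3,5) (3,6) (4,1) (4,2) (4,3) (4,4) (4,5) (4,6) (5,1) (5,2) (5,3) (5,4) (5,5) (5,6) (6,2) (6,3) (6,4) (6,5) (6,6)] -> total=22

Answer: 22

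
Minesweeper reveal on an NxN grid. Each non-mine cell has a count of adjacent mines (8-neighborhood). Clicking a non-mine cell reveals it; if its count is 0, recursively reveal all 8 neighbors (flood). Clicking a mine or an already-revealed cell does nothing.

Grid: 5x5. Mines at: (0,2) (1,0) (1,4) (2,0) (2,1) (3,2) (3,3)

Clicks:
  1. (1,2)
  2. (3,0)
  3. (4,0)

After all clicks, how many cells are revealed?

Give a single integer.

Click 1 (1,2) count=2: revealed 1 new [(1,2)] -> total=1
Click 2 (3,0) count=2: revealed 1 new [(3,0)] -> total=2
Click 3 (4,0) count=0: revealed 3 new [(3,1) (4,0) (4,1)] -> total=5

Answer: 5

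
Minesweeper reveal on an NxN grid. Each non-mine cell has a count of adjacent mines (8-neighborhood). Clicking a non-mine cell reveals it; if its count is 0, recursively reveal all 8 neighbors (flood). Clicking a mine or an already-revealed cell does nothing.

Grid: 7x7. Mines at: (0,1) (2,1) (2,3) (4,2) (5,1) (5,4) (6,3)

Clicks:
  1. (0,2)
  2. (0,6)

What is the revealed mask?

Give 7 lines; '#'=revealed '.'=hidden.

Answer: ..#####
..#####
....###
....###
....###
.....##
.....##

Derivation:
Click 1 (0,2) count=1: revealed 1 new [(0,2)] -> total=1
Click 2 (0,6) count=0: revealed 22 new [(0,3) (0,4) (0,5) (0,6) (1,2) (1,3) (1,4) (1,5) (1,6) (2,4) (2,5) (2,6) (3,4) (3,5) (3,6) (4,4) (4,5) (4,6) (5,5) (5,6) (6,5) (6,6)] -> total=23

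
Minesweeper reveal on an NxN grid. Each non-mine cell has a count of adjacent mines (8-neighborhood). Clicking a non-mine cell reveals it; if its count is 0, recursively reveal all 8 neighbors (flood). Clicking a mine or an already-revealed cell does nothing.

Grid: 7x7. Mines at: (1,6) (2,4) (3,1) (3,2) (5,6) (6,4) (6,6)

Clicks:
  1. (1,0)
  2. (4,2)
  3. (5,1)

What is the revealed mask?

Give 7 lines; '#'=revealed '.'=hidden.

Click 1 (1,0) count=0: revealed 16 new [(0,0) (0,1) (0,2) (0,3) (0,4) (0,5) (1,0) (1,1) (1,2) (1,3) (1,4) (1,5) (2,0) (2,1) (2,2) (2,3)] -> total=16
Click 2 (4,2) count=2: revealed 1 new [(4,2)] -> total=17
Click 3 (5,1) count=0: revealed 11 new [(4,0) (4,1) (4,3) (5,0) (5,1) (5,2) (5,3) (6,0) (6,1) (6,2) (6,3)] -> total=28

Answer: ######.
######.
####...
.......
####...
####...
####...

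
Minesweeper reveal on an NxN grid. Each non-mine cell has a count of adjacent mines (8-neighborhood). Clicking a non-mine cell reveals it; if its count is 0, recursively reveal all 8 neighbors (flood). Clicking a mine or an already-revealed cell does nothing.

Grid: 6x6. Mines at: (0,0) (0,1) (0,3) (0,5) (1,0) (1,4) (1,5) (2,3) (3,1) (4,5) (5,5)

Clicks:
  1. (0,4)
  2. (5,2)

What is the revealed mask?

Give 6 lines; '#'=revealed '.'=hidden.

Answer: ....#.
......
......
..###.
#####.
#####.

Derivation:
Click 1 (0,4) count=4: revealed 1 new [(0,4)] -> total=1
Click 2 (5,2) count=0: revealed 13 new [(3,2) (3,3) (3,4) (4,0) (4,1) (4,2) (4,3) (4,4) (5,0) (5,1) (5,2) (5,3) (5,4)] -> total=14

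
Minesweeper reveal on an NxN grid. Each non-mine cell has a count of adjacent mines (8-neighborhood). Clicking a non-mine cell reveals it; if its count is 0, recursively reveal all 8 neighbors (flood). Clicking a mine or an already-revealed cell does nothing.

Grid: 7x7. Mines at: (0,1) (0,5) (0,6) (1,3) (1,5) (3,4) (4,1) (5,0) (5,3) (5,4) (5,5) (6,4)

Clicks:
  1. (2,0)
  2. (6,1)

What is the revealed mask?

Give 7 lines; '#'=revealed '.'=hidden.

Click 1 (2,0) count=0: revealed 9 new [(1,0) (1,1) (1,2) (2,0) (2,1) (2,2) (3,0) (3,1) (3,2)] -> total=9
Click 2 (6,1) count=1: revealed 1 new [(6,1)] -> total=10

Answer: .......
###....
###....
###....
.......
.......
.#.....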